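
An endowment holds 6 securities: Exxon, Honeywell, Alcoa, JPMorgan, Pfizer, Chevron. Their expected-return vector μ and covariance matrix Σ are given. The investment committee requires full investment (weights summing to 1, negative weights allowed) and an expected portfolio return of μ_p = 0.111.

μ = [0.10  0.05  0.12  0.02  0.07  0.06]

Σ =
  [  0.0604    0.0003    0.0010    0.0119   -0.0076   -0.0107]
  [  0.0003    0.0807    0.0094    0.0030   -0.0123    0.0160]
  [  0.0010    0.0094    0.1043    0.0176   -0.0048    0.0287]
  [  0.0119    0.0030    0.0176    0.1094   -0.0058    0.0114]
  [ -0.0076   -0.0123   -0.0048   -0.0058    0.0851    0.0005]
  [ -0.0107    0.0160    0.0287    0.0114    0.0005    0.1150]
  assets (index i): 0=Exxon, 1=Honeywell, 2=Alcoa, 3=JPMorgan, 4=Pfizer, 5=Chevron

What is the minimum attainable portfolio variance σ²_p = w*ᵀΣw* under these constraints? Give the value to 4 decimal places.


p=Σ⁻¹μ = [1.8771  0.5949  1.0624  -0.1869  1.1212  0.3621]
q=Σ⁻¹𝟙 = [18.3597  12.5241  6.2351  5.9697  15.9214  6.4444]
a=μᵀp=0.441425  b=𝟙ᵀp=4.830935  c=𝟙ᵀq=65.454351  D=ac−b²=5.555279
λ₁=(c·0.111−b)/D = (65.454351·0.111−4.830935)/5.555279 = 0.438231
λ₂=(a−b·0.111)/D = (0.441425−4.830935·0.111)/5.555279 = -0.017066
w* = 0.438231·p + -0.017066·q:
  w_0 = 0.438231·1.8771 + -0.017066·18.3597 = 0.5093  (Exxon)
  w_1 = 0.438231·0.5949 + -0.017066·12.5241 = 0.0470  (Honeywell)
  w_2 = 0.438231·1.0624 + -0.017066·6.2351 = 0.3592  (Alcoa)
  w_3 = 0.438231·-0.1869 + -0.017066·5.9697 = -0.1838  (JPMorgan)
  w_4 = 0.438231·1.1212 + -0.017066·15.9214 = 0.2196  (Pfizer)
  w_5 = 0.438231·0.3621 + -0.017066·6.4444 = 0.0487  (Chevron)
Σw_i=1.0000  μᵀw=0.1110
σ²=wᵀΣw=λ₁·μ_p+λ₂ = 0.438231·0.111 + -0.017066 = 0.031577 ≈ 0.0316

0.0316


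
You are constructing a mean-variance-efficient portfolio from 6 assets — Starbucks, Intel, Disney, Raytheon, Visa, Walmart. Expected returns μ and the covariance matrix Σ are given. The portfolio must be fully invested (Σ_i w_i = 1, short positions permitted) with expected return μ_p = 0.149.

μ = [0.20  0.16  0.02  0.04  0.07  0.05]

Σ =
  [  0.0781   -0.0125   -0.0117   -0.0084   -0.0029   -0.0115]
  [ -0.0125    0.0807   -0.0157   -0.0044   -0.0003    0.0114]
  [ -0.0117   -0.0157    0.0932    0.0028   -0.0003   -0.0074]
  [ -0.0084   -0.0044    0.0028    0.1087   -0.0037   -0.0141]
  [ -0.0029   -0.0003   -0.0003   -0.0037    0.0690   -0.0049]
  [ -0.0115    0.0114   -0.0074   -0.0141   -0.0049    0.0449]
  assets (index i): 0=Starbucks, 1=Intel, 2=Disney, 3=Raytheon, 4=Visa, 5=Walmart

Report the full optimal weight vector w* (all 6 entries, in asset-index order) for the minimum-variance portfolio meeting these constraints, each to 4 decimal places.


0.4281  0.3205  0.0575  0.0426  0.0837  0.0675

u=Σ⁻¹μ = [3.6231  2.5533  1.2375  1.0356  1.3860  2.0737]
v=Σ⁻¹𝟙 = [25.9243  16.1100  19.0607  16.5889  19.1287  35.2597]
a=μᵀu=1.400021  b=𝟙ᵀu=11.909233  c=𝟙ᵀv=132.072335  D=ac−b²=43.074240
λ₁=(c·0.149−b)/D = (132.072335·0.149−11.909233)/43.074240 = 0.180376
λ₂=(a−b·0.149)/D = (1.400021−11.909233·0.149)/43.074240 = -0.008693
w* = 0.180376·u + -0.008693·v:
  w_0 = 0.180376·3.6231 + -0.008693·25.9243 = 0.4281  (Starbucks)
  w_1 = 0.180376·2.5533 + -0.008693·16.1100 = 0.3205  (Intel)
  w_2 = 0.180376·1.2375 + -0.008693·19.0607 = 0.0575  (Disney)
  w_3 = 0.180376·1.0356 + -0.008693·16.5889 = 0.0426  (Raytheon)
  w_4 = 0.180376·1.3860 + -0.008693·19.1287 = 0.0837  (Visa)
  w_5 = 0.180376·2.0737 + -0.008693·35.2597 = 0.0675  (Walmart)
Σw_i=1.0000  μᵀw=0.1490
σ²=wᵀΣw=λ₁·μ_p+λ₂ = 0.180376·0.149 + -0.008693 = 0.018183 ≈ 0.0182


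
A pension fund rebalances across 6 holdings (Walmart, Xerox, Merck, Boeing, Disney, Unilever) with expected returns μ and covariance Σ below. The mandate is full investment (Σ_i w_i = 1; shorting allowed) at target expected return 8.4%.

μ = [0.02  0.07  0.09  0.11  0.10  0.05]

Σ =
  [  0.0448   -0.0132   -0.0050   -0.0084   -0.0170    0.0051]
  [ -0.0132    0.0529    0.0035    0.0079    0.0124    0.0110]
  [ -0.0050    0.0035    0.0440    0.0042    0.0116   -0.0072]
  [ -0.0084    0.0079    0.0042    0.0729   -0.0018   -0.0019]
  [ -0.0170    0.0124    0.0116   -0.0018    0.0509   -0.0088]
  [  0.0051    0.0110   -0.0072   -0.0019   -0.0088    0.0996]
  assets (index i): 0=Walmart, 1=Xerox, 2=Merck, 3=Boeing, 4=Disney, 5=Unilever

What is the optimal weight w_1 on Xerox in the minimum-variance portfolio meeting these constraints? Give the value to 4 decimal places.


g=Σ⁻¹μ = [1.9333  0.8001  1.5657  1.6269  2.2295  0.6559]
h=Σ⁻¹𝟙 = [41.8428  17.0742  18.9583  16.5386  27.4767  10.1255]
a=μᵀg=0.670298  b=𝟙ᵀg=8.811498  c=𝟙ᵀh=132.016255  D=ac−b²=10.847736
λ₁=(c·0.084−b)/D = (132.016255·0.084−8.811498)/10.847736 = 0.209985
λ₂=(a−b·0.084)/D = (0.670298−8.811498·0.084)/10.847736 = -0.006441
w* = 0.209985·g + -0.006441·h:
  w_0 = 0.209985·1.9333 + -0.006441·41.8428 = 0.1365  (Walmart)
  w_1 = 0.209985·0.8001 + -0.006441·17.0742 = 0.0580  (Xerox)
  w_2 = 0.209985·1.5657 + -0.006441·18.9583 = 0.2067  (Merck)
  w_3 = 0.209985·1.6269 + -0.006441·16.5386 = 0.2351  (Boeing)
  w_4 = 0.209985·2.2295 + -0.006441·27.4767 = 0.2912  (Disney)
  w_5 = 0.209985·0.6559 + -0.006441·10.1255 = 0.0725  (Unilever)
Σw_i=1.0000  μᵀw=0.0840
σ²=wᵀΣw=λ₁·μ_p+λ₂ = 0.209985·0.084 + -0.006441 = 0.011198 ≈ 0.0112

0.0580


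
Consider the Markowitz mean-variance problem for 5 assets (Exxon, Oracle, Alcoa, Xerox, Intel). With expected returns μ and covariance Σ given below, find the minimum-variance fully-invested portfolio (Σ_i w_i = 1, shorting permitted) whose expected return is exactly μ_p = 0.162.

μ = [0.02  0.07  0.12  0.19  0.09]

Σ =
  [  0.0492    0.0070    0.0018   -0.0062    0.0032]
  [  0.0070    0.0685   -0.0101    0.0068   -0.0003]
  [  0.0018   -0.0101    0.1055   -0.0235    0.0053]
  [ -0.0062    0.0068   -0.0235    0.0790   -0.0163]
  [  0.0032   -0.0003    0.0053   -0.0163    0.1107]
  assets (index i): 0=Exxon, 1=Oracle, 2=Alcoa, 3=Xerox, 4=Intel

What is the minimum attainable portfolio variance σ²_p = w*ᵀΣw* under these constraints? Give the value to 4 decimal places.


0.0290

g=Σ⁻¹μ = [0.5275  0.9339  1.8633  3.1632  1.1768]
h=Σ⁻¹𝟙 = [19.7543  12.7782  14.1786  19.5329  10.6943]
a=μᵀg=1.006439  b=𝟙ᵀg=7.664739  c=𝟙ᵀh=76.938404  D=ac−b²=18.685560
λ₁=(c·0.162−b)/D = (76.938404·0.162−7.664739)/18.685560 = 0.256844
λ₂=(a−b·0.162)/D = (1.006439−7.664739·0.162)/18.685560 = -0.012590
w* = 0.256844·g + -0.012590·h:
  w_0 = 0.256844·0.5275 + -0.012590·19.7543 = -0.1132  (Exxon)
  w_1 = 0.256844·0.9339 + -0.012590·12.7782 = 0.0790  (Oracle)
  w_2 = 0.256844·1.8633 + -0.012590·14.1786 = 0.3001  (Alcoa)
  w_3 = 0.256844·3.1632 + -0.012590·19.5329 = 0.5665  (Xerox)
  w_4 = 0.256844·1.1768 + -0.012590·10.6943 = 0.1676  (Intel)
Σw_i=1.0000  μᵀw=0.1620
σ²=wᵀΣw=λ₁·μ_p+λ₂ = 0.256844·0.162 + -0.012590 = 0.029019 ≈ 0.0290


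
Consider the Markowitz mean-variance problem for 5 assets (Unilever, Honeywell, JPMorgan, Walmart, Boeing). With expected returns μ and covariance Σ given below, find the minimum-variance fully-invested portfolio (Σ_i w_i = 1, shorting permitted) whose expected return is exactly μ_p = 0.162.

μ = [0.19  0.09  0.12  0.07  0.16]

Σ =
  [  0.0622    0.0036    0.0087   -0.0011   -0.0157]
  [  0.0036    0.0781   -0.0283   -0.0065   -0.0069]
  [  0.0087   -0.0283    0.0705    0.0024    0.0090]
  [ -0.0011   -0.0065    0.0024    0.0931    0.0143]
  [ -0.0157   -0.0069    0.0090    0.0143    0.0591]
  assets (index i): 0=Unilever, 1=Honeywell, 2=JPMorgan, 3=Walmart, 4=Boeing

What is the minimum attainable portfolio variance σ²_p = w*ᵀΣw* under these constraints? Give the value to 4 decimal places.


0.0166

x=Σ⁻¹μ = [3.6386  1.8878  1.5427  0.3374  3.5777]
y=Σ⁻¹𝟙 = [17.3817  20.8396  17.6596  9.0123  19.1011]
a=μᵀx=1.642423  b=𝟙ᵀx=10.984258  c=𝟙ᵀy=83.994190  D=ac−b²=17.300057
λ₁=(c·0.162−b)/D = (83.994190·0.162−10.984258)/17.300057 = 0.151606
λ₂=(a−b·0.162)/D = (1.642423−10.984258·0.162)/17.300057 = -0.007921
w* = 0.151606·x + -0.007921·y:
  w_0 = 0.151606·3.6386 + -0.007921·17.3817 = 0.4140  (Unilever)
  w_1 = 0.151606·1.8878 + -0.007921·20.8396 = 0.1211  (Honeywell)
  w_2 = 0.151606·1.5427 + -0.007921·17.6596 = 0.0940  (JPMorgan)
  w_3 = 0.151606·0.3374 + -0.007921·9.0123 = -0.0202  (Walmart)
  w_4 = 0.151606·3.5777 + -0.007921·19.1011 = 0.3911  (Boeing)
Σw_i=1.0000  μᵀw=0.1620
σ²=wᵀΣw=λ₁·μ_p+λ₂ = 0.151606·0.162 + -0.007921 = 0.016640 ≈ 0.0166


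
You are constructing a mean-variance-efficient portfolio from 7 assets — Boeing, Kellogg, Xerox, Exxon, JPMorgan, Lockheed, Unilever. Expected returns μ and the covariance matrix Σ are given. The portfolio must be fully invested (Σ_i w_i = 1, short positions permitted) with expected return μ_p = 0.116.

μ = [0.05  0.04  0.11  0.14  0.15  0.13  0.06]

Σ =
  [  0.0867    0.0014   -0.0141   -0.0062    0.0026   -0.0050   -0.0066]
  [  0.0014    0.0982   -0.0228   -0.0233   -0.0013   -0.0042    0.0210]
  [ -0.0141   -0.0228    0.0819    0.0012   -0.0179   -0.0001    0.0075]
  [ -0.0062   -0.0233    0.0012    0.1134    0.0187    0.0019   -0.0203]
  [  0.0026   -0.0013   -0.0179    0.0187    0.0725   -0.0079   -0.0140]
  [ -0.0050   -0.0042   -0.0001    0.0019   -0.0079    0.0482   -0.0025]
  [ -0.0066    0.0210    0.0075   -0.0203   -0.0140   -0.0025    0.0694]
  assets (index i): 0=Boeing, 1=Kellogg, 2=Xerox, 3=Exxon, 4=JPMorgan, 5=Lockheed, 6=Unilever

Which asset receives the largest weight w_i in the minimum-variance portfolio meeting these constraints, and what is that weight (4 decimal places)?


g=Σ⁻¹μ = [1.2527  1.0992  2.3658  1.2201  2.9734  3.4436  1.4762]
h=Σ⁻¹𝟙 = [18.1582  15.7039  22.8567  11.8144  22.5567  28.2080  17.9364]
a=μᵀg=1.519908  b=𝟙ᵀg=13.831049  c=𝟙ᵀh=137.234279  D=ac−b²=17.285597
λ₁=(c·0.116−b)/D = (137.234279·0.116−13.831049)/17.285597 = 0.120802
λ₂=(a−b·0.116)/D = (1.519908−13.831049·0.116)/17.285597 = -0.004888
w* = 0.120802·g + -0.004888·h:
  w_0 = 0.120802·1.2527 + -0.004888·18.1582 = 0.0626  (Boeing)
  w_1 = 0.120802·1.0992 + -0.004888·15.7039 = 0.0560  (Kellogg)
  w_2 = 0.120802·2.3658 + -0.004888·22.8567 = 0.1741  (Xerox)
  w_3 = 0.120802·1.2201 + -0.004888·11.8144 = 0.0896  (Exxon)
  w_4 = 0.120802·2.9734 + -0.004888·22.5567 = 0.2489  (JPMorgan)
  w_5 = 0.120802·3.4436 + -0.004888·28.2080 = 0.2781  (Lockheed)
  w_6 = 0.120802·1.4762 + -0.004888·17.9364 = 0.0906  (Unilever)
Σw_i=1.0000  μᵀw=0.1160
σ²=wᵀΣw=λ₁·μ_p+λ₂ = 0.120802·0.116 + -0.004888 = 0.009125 ≈ 0.0091

Lockheed (0.2781)


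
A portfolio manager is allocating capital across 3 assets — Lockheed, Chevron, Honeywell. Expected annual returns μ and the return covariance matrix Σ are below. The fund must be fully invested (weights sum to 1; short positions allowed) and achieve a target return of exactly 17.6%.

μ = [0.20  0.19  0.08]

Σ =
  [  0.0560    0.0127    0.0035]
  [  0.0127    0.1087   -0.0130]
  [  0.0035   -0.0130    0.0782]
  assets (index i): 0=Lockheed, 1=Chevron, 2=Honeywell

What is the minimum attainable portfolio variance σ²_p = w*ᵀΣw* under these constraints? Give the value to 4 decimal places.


0.0307

x=Σ⁻¹μ = [3.1571  1.5146  1.1335]
y=Σ⁻¹𝟙 = [14.9453  9.0834  13.6288]
a=μᵀx=1.009878  b=𝟙ᵀx=5.805229  c=𝟙ᵀy=37.657628  D=ac−b²=4.328938
λ₁=(c·0.176−b)/D = (37.657628·0.176−5.805229)/4.328938 = 0.190003
λ₂=(a−b·0.176)/D = (1.009878−5.805229·0.176)/4.328938 = -0.002736
w* = 0.190003·x + -0.002736·y:
  w_0 = 0.190003·3.1571 + -0.002736·14.9453 = 0.5590  (Lockheed)
  w_1 = 0.190003·1.5146 + -0.002736·9.0834 = 0.2629  (Chevron)
  w_2 = 0.190003·1.1335 + -0.002736·13.6288 = 0.1781  (Honeywell)
Σw_i=1.0000  μᵀw=0.1760
σ²=wᵀΣw=λ₁·μ_p+λ₂ = 0.190003·0.176 + -0.002736 = 0.030705 ≈ 0.0307


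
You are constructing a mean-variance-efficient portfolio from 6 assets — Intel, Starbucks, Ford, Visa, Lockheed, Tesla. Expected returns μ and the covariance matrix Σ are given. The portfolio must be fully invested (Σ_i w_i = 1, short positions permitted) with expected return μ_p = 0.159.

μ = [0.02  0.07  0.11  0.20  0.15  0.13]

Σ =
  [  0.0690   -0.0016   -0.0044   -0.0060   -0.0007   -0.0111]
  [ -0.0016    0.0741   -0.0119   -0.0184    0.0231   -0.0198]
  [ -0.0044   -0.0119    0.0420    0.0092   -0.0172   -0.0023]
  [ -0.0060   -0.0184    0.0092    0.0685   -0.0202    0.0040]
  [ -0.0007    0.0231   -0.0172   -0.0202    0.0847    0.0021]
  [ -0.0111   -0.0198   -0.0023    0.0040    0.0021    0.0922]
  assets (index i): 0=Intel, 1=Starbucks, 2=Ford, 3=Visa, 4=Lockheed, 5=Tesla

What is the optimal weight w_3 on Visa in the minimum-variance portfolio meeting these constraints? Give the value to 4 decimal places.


g=Σ⁻¹μ = [1.2454  2.1506  3.7829  3.8221  2.8277  1.8859]
h=Σ⁻¹𝟙 = [22.4901  24.8783  36.4794  22.4386  17.5094  18.4339]
a=μᵀg=2.025313  b=𝟙ᵀg=15.714569  c=𝟙ᵀh=142.229833  D=ac−b²=41.112308
λ₁=(c·0.159−b)/D = (142.229833·0.159−15.714569)/41.112308 = 0.167832
λ₂=(a−b·0.159)/D = (2.025313−15.714569·0.159)/41.112308 = -0.011512
w* = 0.167832·g + -0.011512·h:
  w_0 = 0.167832·1.2454 + -0.011512·22.4901 = -0.0499  (Intel)
  w_1 = 0.167832·2.1506 + -0.011512·24.8783 = 0.0745  (Starbucks)
  w_2 = 0.167832·3.7829 + -0.011512·36.4794 = 0.2149  (Ford)
  w_3 = 0.167832·3.8221 + -0.011512·22.4386 = 0.3832  (Visa)
  w_4 = 0.167832·2.8277 + -0.011512·17.5094 = 0.2730  (Lockheed)
  w_5 = 0.167832·1.8859 + -0.011512·18.4339 = 0.1043  (Tesla)
Σw_i=1.0000  μᵀw=0.1590
σ²=wᵀΣw=λ₁·μ_p+λ₂ = 0.167832·0.159 + -0.011512 = 0.015173 ≈ 0.0152

0.3832


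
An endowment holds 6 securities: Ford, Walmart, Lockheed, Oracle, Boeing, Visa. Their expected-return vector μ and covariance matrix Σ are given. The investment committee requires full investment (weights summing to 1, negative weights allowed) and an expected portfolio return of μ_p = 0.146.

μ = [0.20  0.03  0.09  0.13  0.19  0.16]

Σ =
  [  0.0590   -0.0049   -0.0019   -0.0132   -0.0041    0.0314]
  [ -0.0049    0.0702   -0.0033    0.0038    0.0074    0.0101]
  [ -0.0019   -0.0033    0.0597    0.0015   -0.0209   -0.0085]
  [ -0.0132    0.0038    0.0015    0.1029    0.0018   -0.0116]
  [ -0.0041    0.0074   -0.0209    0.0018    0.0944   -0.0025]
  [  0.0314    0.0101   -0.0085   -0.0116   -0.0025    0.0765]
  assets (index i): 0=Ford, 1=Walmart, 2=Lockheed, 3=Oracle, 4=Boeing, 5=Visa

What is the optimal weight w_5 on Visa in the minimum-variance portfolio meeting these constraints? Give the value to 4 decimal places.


0.1058

p=Σ⁻¹μ = [3.3642  0.2131  2.7362  1.7503  2.7501  1.3418]
q=Σ⁻¹𝟙 = [17.7234  13.0137  24.5646  11.9060  15.7962  9.1300]
a=μᵀp=1.890244  b=𝟙ᵀp=12.155755  c=𝟙ᵀq=92.133827  D=ac−b²=26.393035
λ₁=(c·0.146−b)/D = (92.133827·0.146−12.155755)/26.393035 = 0.049096
λ₂=(a−b·0.146)/D = (1.890244−12.155755·0.146)/26.393035 = 0.004376
w* = 0.049096·p + 0.004376·q:
  w_0 = 0.049096·3.3642 + 0.004376·17.7234 = 0.2427  (Ford)
  w_1 = 0.049096·0.2131 + 0.004376·13.0137 = 0.0674  (Walmart)
  w_2 = 0.049096·2.7362 + 0.004376·24.5646 = 0.2418  (Lockheed)
  w_3 = 0.049096·1.7503 + 0.004376·11.9060 = 0.1380  (Oracle)
  w_4 = 0.049096·2.7501 + 0.004376·15.7962 = 0.2041  (Boeing)
  w_5 = 0.049096·1.3418 + 0.004376·9.1300 = 0.1058  (Visa)
Σw_i=1.0000  μᵀw=0.1460
σ²=wᵀΣw=λ₁·μ_p+λ₂ = 0.049096·0.146 + 0.004376 = 0.011544 ≈ 0.0115


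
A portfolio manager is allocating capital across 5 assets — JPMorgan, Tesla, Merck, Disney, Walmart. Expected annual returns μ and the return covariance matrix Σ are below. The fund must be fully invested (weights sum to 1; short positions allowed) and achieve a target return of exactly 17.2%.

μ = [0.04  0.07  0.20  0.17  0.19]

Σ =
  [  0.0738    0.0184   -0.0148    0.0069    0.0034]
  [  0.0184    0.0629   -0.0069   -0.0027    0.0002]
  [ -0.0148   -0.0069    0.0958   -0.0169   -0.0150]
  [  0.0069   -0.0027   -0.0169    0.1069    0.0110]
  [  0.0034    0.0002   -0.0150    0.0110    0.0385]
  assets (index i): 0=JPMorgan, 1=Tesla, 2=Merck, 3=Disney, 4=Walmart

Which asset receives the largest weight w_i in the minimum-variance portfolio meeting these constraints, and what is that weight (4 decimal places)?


Walmart (0.4605)

p=Σ⁻¹μ = [0.4719  1.4000  3.4396  1.5436  5.7852]
q=Σ⁻¹𝟙 = [11.5230  14.9656  19.5713  9.0029  29.9316]
a=μᵀp=2.166387  b=𝟙ᵀp=12.640252  c=𝟙ᵀq=84.994364  D=ac−b²=24.354716
λ₁=(c·0.172−b)/D = (84.994364·0.172−12.640252)/24.354716 = 0.081248
λ₂=(a−b·0.172)/D = (2.166387−12.640252·0.172)/24.354716 = -0.000318
w* = 0.081248·p + -0.000318·q:
  w_0 = 0.081248·0.4719 + -0.000318·11.5230 = 0.0347  (JPMorgan)
  w_1 = 0.081248·1.4000 + -0.000318·14.9656 = 0.1090  (Tesla)
  w_2 = 0.081248·3.4396 + -0.000318·19.5713 = 0.2732  (Merck)
  w_3 = 0.081248·1.5436 + -0.000318·9.0029 = 0.1226  (Disney)
  w_4 = 0.081248·5.7852 + -0.000318·29.9316 = 0.4605  (Walmart)
Σw_i=1.0000  μᵀw=0.1720
σ²=wᵀΣw=λ₁·μ_p+λ₂ = 0.081248·0.172 + -0.000318 = 0.013657 ≈ 0.0137


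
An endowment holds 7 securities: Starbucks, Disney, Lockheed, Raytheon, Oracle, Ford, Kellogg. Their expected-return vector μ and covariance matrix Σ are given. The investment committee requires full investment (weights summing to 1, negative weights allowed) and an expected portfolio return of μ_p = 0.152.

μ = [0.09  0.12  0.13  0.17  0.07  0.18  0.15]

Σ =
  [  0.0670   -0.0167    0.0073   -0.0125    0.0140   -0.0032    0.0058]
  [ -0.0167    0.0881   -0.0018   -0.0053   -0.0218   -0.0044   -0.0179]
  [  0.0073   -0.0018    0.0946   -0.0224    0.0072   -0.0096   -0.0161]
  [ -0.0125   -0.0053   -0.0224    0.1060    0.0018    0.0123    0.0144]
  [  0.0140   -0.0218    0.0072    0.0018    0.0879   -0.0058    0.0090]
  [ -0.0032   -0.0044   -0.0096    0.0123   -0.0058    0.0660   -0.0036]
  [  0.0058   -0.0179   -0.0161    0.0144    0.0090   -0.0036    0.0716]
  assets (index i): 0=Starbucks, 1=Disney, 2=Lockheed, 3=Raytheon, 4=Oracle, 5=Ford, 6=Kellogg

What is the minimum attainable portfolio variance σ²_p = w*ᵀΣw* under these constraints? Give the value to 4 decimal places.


0.0120

g=Σ⁻¹μ = [1.8148  2.8362  2.4495  1.6840  0.8931  3.2847  2.9220]
h=Σ⁻¹𝟙 = [17.8132  23.6991  16.6926  11.0659  12.1564  20.0905  19.4583]
a=μᵀg=2.200452  b=𝟙ᵀg=15.884317  c=𝟙ᵀh=120.976088  D=ac−b²=13.890504
λ₁=(c·0.152−b)/D = (120.976088·0.152−15.884317)/13.890504 = 0.180271
λ₂=(a−b·0.152)/D = (2.200452−15.884317·0.152)/13.890504 = -0.015404
w* = 0.180271·g + -0.015404·h:
  w_0 = 0.180271·1.8148 + -0.015404·17.8132 = 0.0528  (Starbucks)
  w_1 = 0.180271·2.8362 + -0.015404·23.6991 = 0.1462  (Disney)
  w_2 = 0.180271·2.4495 + -0.015404·16.6926 = 0.1844  (Lockheed)
  w_3 = 0.180271·1.6840 + -0.015404·11.0659 = 0.1331  (Raytheon)
  w_4 = 0.180271·0.8931 + -0.015404·12.1564 = -0.0262  (Oracle)
  w_5 = 0.180271·3.2847 + -0.015404·20.0905 = 0.2827  (Ford)
  w_6 = 0.180271·2.9220 + -0.015404·19.4583 = 0.2270  (Kellogg)
Σw_i=1.0000  μᵀw=0.1520
σ²=wᵀΣw=λ₁·μ_p+λ₂ = 0.180271·0.152 + -0.015404 = 0.011997 ≈ 0.0120


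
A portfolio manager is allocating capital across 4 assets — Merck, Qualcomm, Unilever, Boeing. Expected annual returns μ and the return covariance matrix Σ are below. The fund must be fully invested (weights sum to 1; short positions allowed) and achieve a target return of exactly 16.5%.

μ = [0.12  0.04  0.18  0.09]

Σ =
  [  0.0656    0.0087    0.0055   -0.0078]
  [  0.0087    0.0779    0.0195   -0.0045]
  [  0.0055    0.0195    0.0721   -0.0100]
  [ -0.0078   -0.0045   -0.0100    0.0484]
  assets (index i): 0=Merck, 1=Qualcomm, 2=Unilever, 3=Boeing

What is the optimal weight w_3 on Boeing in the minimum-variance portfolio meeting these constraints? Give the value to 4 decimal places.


0.3405

x=Σ⁻¹μ = [1.9521  -0.2460  2.7925  2.7282]
y=Σ⁻¹𝟙 = [16.0754  9.1156  13.9193  26.9752]
a=μᵀx=0.972614  b=𝟙ᵀx=7.226920  c=𝟙ᵀy=66.085549  D=ac−b²=12.047355
λ₁=(c·0.165−b)/D = (66.085549·0.165−7.226920)/12.047355 = 0.305228
λ₂=(a−b·0.165)/D = (0.972614−7.226920·0.165)/12.047355 = -0.018247
w* = 0.305228·x + -0.018247·y:
  w_0 = 0.305228·1.9521 + -0.018247·16.0754 = 0.3025  (Merck)
  w_1 = 0.305228·-0.2460 + -0.018247·9.1156 = -0.2414  (Qualcomm)
  w_2 = 0.305228·2.7925 + -0.018247·13.9193 = 0.5984  (Unilever)
  w_3 = 0.305228·2.7282 + -0.018247·26.9752 = 0.3405  (Boeing)
Σw_i=1.0000  μᵀw=0.1650
σ²=wᵀΣw=λ₁·μ_p+λ₂ = 0.305228·0.165 + -0.018247 = 0.032116 ≈ 0.0321


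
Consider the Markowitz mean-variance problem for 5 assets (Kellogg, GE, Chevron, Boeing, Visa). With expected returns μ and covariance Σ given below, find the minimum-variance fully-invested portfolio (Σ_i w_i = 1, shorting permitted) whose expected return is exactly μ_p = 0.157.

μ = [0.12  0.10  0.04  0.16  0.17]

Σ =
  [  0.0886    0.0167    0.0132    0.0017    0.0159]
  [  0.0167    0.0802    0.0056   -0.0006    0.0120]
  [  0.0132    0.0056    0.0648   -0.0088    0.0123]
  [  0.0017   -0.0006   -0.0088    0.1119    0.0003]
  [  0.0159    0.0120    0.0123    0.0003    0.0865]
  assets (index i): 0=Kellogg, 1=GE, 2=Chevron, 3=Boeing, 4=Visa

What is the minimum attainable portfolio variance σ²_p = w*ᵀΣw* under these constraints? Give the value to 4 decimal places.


g=Σ⁻¹μ = [0.8372  0.8175  0.2569  1.4373  1.6565]
h=Σ⁻¹𝟙 = [6.0606  9.2662  13.3734  9.9265  7.2251]
a=μᵀg=0.704059  b=𝟙ᵀg=5.005338  c=𝟙ᵀh=45.851801  D=ac−b²=7.228941
λ₁=(c·0.157−b)/D = (45.851801·0.157−5.005338)/7.228941 = 0.303419
λ₂=(a−b·0.157)/D = (0.704059−5.005338·0.157)/7.228941 = -0.011313
w* = 0.303419·g + -0.011313·h:
  w_0 = 0.303419·0.8372 + -0.011313·6.0606 = 0.1855  (Kellogg)
  w_1 = 0.303419·0.8175 + -0.011313·9.2662 = 0.1432  (GE)
  w_2 = 0.303419·0.2569 + -0.011313·13.3734 = -0.0734  (Chevron)
  w_3 = 0.303419·1.4373 + -0.011313·9.9265 = 0.3238  (Boeing)
  w_4 = 0.303419·1.6565 + -0.011313·7.2251 = 0.4209  (Visa)
Σw_i=1.0000  μᵀw=0.1570
σ²=wᵀΣw=λ₁·μ_p+λ₂ = 0.303419·0.157 + -0.011313 = 0.036324 ≈ 0.0363

0.0363


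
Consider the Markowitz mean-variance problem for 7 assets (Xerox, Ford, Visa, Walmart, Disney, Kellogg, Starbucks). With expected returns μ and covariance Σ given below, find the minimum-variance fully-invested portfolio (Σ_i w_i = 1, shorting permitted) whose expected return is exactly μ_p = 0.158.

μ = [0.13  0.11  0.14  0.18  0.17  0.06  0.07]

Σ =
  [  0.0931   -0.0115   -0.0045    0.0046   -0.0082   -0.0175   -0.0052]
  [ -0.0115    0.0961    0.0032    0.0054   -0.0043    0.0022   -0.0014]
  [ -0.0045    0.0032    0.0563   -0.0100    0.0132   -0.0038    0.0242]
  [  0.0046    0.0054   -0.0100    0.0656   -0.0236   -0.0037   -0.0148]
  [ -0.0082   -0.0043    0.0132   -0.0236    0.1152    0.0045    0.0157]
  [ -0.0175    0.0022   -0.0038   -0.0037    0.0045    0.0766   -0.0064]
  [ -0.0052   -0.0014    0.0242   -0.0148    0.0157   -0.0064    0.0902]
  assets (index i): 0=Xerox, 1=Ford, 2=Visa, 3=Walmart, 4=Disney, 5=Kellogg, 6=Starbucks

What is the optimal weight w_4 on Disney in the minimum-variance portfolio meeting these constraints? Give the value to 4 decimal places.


x=Σ⁻¹μ = [1.9554  1.1397  2.6381  3.8507  2.0080  1.4450  0.5835]
y=Σ⁻¹𝟙 = [16.8416  10.7838  16.5927  23.1688  10.8910  18.8154  11.0140]
a=μᵀx=1.910929  b=𝟙ᵀx=13.620361  c=𝟙ᵀy=108.107283  D=ac−b²=21.071124
λ₁=(c·0.158−b)/D = (108.107283·0.158−13.620361)/21.071124 = 0.164234
λ₂=(a−b·0.158)/D = (1.910929−13.620361·0.158)/21.071124 = -0.011442
w* = 0.164234·x + -0.011442·y:
  w_0 = 0.164234·1.9554 + -0.011442·16.8416 = 0.1285  (Xerox)
  w_1 = 0.164234·1.1397 + -0.011442·10.7838 = 0.0638  (Ford)
  w_2 = 0.164234·2.6381 + -0.011442·16.5927 = 0.2434  (Visa)
  w_3 = 0.164234·3.8507 + -0.011442·23.1688 = 0.3673  (Walmart)
  w_4 = 0.164234·2.0080 + -0.011442·10.8910 = 0.2052  (Disney)
  w_5 = 0.164234·1.4450 + -0.011442·18.8154 = 0.0220  (Kellogg)
  w_6 = 0.164234·0.5835 + -0.011442·11.0140 = -0.0302  (Starbucks)
Σw_i=1.0000  μᵀw=0.1580
σ²=wᵀΣw=λ₁·μ_p+λ₂ = 0.164234·0.158 + -0.011442 = 0.014507 ≈ 0.0145

0.2052


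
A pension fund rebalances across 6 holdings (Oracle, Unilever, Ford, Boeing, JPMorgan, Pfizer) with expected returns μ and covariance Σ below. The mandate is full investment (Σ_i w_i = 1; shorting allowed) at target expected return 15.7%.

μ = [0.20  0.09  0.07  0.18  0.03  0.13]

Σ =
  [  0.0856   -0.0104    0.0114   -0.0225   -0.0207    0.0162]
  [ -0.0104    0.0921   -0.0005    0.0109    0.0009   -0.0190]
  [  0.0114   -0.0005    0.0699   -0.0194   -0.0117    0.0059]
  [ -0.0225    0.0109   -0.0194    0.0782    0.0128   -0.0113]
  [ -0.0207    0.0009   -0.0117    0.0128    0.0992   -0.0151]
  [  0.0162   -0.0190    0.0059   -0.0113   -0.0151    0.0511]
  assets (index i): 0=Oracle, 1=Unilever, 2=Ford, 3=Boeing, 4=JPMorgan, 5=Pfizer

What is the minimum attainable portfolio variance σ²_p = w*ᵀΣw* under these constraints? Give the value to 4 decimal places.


0.0139

p=Σ⁻¹μ = [2.9391  1.5288  1.4408  3.5653  1.0873  3.1240]
q=Σ⁻¹𝟙 = [15.4344  15.8624  18.1345  20.8091  16.8842  28.0714]
a=μᵀp=1.906767  b=𝟙ᵀp=13.685361  c=𝟙ᵀq=115.195989  D=ac−b²=32.362848
λ₁=(c·0.157−b)/D = (115.195989·0.157−13.685361)/32.362848 = 0.135971
λ₂=(a−b·0.157)/D = (1.906767−13.685361·0.157)/32.362848 = -0.007473
w* = 0.135971·p + -0.007473·q:
  w_0 = 0.135971·2.9391 + -0.007473·15.4344 = 0.2843  (Oracle)
  w_1 = 0.135971·1.5288 + -0.007473·15.8624 = 0.0893  (Unilever)
  w_2 = 0.135971·1.4408 + -0.007473·18.1345 = 0.0604  (Ford)
  w_3 = 0.135971·3.5653 + -0.007473·20.8091 = 0.3293  (Boeing)
  w_4 = 0.135971·1.0873 + -0.007473·16.8842 = 0.0217  (JPMorgan)
  w_5 = 0.135971·3.1240 + -0.007473·28.0714 = 0.2150  (Pfizer)
Σw_i=1.0000  μᵀw=0.1570
σ²=wᵀΣw=λ₁·μ_p+λ₂ = 0.135971·0.157 + -0.007473 = 0.013875 ≈ 0.0139


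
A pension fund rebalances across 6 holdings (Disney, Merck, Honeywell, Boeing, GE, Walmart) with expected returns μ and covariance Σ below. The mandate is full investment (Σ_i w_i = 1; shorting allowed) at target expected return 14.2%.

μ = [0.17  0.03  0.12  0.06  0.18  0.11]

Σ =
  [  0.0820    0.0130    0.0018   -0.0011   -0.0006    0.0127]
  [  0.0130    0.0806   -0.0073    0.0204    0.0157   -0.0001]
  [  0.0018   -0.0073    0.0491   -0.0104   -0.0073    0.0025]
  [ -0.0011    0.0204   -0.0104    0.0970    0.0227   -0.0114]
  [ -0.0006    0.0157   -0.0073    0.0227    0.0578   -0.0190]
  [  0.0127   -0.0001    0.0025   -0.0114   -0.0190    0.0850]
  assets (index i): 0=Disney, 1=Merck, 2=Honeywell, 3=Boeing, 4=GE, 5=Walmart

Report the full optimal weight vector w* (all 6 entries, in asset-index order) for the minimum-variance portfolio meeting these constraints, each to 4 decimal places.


p=Σ⁻¹μ = [1.8366  -0.5488  2.8819  0.3169  4.1477  1.9039]
q=Σ⁻¹𝟙 = [8.3654  7.2136  25.1960  8.6574  20.2995  15.4809]
a=μᵀp=1.616626  b=𝟙ᵀp=10.538298  c=𝟙ᵀq=85.212762  D=ac−b²=26.701420
λ₁=(c·0.142−b)/D = (85.212762·0.142−10.538298)/26.701420 = 0.058496
λ₂=(a−b·0.142)/D = (1.616626−10.538298·0.142)/26.701420 = 0.004501
w* = 0.058496·p + 0.004501·q:
  w_0 = 0.058496·1.8366 + 0.004501·8.3654 = 0.1451  (Disney)
  w_1 = 0.058496·-0.5488 + 0.004501·7.2136 = 0.0004  (Merck)
  w_2 = 0.058496·2.8819 + 0.004501·25.1960 = 0.2820  (Honeywell)
  w_3 = 0.058496·0.3169 + 0.004501·8.6574 = 0.0575  (Boeing)
  w_4 = 0.058496·4.1477 + 0.004501·20.2995 = 0.3340  (GE)
  w_5 = 0.058496·1.9039 + 0.004501·15.4809 = 0.1811  (Walmart)
Σw_i=1.0000  μᵀw=0.1420
σ²=wᵀΣw=λ₁·μ_p+λ₂ = 0.058496·0.142 + 0.004501 = 0.012808 ≈ 0.0128

0.1451  0.0004  0.2820  0.0575  0.3340  0.1811


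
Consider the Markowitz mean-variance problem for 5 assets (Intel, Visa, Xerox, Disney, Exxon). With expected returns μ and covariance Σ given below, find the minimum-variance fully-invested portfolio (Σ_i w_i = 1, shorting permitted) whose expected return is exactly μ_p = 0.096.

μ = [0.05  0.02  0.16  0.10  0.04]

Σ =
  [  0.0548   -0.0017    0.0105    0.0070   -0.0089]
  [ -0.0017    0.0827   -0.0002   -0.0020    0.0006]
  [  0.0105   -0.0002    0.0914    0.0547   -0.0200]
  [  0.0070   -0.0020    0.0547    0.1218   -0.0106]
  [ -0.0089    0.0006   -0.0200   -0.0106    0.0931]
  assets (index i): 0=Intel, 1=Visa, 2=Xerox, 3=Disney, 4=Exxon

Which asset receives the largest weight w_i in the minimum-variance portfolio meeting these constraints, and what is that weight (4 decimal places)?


u=Σ⁻¹μ = [0.7079  0.2552  1.8457  0.0336  0.8960]
v=Σ⁻¹𝟙 = [18.6934  12.4966  9.4710  4.3915  14.9822]
a=μᵀu=0.375016  b=𝟙ᵀu=3.738398  c=𝟙ᵀv=60.034699  D=ac−b²=8.538365
λ₁=(c·0.096−b)/D = (60.034699·0.096−3.738398)/8.538365 = 0.237157
λ₂=(a−b·0.096)/D = (0.375016−3.738398·0.096)/8.538365 = 0.001889
w* = 0.237157·u + 0.001889·v:
  w_0 = 0.237157·0.7079 + 0.001889·18.6934 = 0.2032  (Intel)
  w_1 = 0.237157·0.2552 + 0.001889·12.4966 = 0.0841  (Visa)
  w_2 = 0.237157·1.8457 + 0.001889·9.4710 = 0.4556  (Xerox)
  w_3 = 0.237157·0.0336 + 0.001889·4.3915 = 0.0163  (Disney)
  w_4 = 0.237157·0.8960 + 0.001889·14.9822 = 0.2408  (Exxon)
Σw_i=1.0000  μᵀw=0.0960
σ²=wᵀΣw=λ₁·μ_p+λ₂ = 0.237157·0.096 + 0.001889 = 0.024656 ≈ 0.0247

Xerox (0.4556)


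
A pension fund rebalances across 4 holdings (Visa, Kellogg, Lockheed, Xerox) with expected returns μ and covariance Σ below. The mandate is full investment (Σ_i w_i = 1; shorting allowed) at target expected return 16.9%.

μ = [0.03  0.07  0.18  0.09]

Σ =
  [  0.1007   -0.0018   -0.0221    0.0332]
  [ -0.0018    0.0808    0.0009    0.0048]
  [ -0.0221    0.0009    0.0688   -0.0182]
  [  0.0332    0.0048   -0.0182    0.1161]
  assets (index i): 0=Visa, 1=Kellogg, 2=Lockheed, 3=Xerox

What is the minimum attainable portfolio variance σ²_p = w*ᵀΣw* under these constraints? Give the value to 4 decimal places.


g=Σ⁻¹μ = [0.6463  0.7844  3.0893  1.0422]
h=Σ⁻¹𝟙 = [12.0083  11.9499  20.3179  7.8704]
a=μᵀg=0.724179  b=𝟙ᵀg=5.562293  c=𝟙ᵀh=52.146459  D=ac−b²=6.824285
λ₁=(c·0.169−b)/D = (52.146459·0.169−5.562293)/6.824285 = 0.476308
λ₂=(a−b·0.169)/D = (0.724179−5.562293·0.169)/6.824285 = -0.031629
w* = 0.476308·g + -0.031629·h:
  w_0 = 0.476308·0.6463 + -0.031629·12.0083 = -0.0720  (Visa)
  w_1 = 0.476308·0.7844 + -0.031629·11.9499 = -0.0043  (Kellogg)
  w_2 = 0.476308·3.0893 + -0.031629·20.3179 = 0.8288  (Lockheed)
  w_3 = 0.476308·1.0422 + -0.031629·7.8704 = 0.2475  (Xerox)
Σw_i=1.0000  μᵀw=0.1690
σ²=wᵀΣw=λ₁·μ_p+λ₂ = 0.476308·0.169 + -0.031629 = 0.048867 ≈ 0.0489

0.0489


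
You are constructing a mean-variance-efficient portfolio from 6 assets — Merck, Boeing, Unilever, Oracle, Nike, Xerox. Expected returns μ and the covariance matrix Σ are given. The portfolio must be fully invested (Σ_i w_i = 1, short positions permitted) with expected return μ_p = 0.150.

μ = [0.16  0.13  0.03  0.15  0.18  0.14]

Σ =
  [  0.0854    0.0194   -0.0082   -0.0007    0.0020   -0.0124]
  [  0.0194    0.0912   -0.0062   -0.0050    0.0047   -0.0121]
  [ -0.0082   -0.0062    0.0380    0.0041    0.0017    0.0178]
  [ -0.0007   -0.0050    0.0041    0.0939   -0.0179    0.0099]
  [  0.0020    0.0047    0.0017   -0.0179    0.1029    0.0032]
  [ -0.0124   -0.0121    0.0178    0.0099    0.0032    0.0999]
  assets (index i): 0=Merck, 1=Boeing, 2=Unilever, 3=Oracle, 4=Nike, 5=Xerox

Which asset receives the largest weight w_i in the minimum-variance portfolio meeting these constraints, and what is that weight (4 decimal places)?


Nike (0.2244)

p=Σ⁻¹μ = [1.8076  1.2658  0.4147  1.8745  1.9302  1.4576]
q=Σ⁻¹𝟙 = [12.5288  11.0633  25.9332  11.4482  10.3203  6.8193]
a=μᵀp=1.298890  b=𝟙ᵀp=8.750417  c=𝟙ᵀq=78.113119  D=ac−b²=24.890595
λ₁=(c·0.150−b)/D = (78.113119·0.150−8.750417)/24.890595 = 0.119184
λ₂=(a−b·0.150)/D = (1.298890−8.750417·0.150)/24.890595 = -0.000549
w* = 0.119184·p + -0.000549·q:
  w_0 = 0.119184·1.8076 + -0.000549·12.5288 = 0.2086  (Merck)
  w_1 = 0.119184·1.2658 + -0.000549·11.0633 = 0.1448  (Boeing)
  w_2 = 0.119184·0.4147 + -0.000549·25.9332 = 0.0352  (Unilever)
  w_3 = 0.119184·1.8745 + -0.000549·11.4482 = 0.2171  (Oracle)
  w_4 = 0.119184·1.9302 + -0.000549·10.3203 = 0.2244  (Nike)
  w_5 = 0.119184·1.4576 + -0.000549·6.8193 = 0.1700  (Xerox)
Σw_i=1.0000  μᵀw=0.1500
σ²=wᵀΣw=λ₁·μ_p+λ₂ = 0.119184·0.150 + -0.000549 = 0.017328 ≈ 0.0173


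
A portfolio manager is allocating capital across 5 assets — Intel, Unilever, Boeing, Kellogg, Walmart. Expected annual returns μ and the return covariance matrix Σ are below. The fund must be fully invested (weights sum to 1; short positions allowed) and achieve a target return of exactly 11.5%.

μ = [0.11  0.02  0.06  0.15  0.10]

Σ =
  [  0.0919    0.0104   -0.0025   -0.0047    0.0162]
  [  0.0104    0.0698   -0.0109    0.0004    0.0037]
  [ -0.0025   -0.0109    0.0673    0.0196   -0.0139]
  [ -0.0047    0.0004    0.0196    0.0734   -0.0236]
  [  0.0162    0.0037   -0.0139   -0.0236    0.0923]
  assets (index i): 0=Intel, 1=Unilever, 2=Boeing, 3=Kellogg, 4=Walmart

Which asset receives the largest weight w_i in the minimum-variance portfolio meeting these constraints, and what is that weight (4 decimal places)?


Kellogg (0.4093)

p=Σ⁻¹μ = [1.0409  0.1193  0.5610  2.4788  1.6142]
q=Σ⁻¹𝟙 = [7.7328  14.8609  16.4440  14.4901  15.0626]
a=μᵀp=0.683793  b=𝟙ᵀp=5.814251  c=𝟙ᵀq=68.590463  D=ac−b²=13.096196
λ₁=(c·0.115−b)/D = (68.590463·0.115−5.814251)/13.096196 = 0.158340
λ₂=(a−b·0.115)/D = (0.683793−5.814251·0.115)/13.096196 = 0.001157
w* = 0.158340·p + 0.001157·q:
  w_0 = 0.158340·1.0409 + 0.001157·7.7328 = 0.1738  (Intel)
  w_1 = 0.158340·0.1193 + 0.001157·14.8609 = 0.0361  (Unilever)
  w_2 = 0.158340·0.5610 + 0.001157·16.4440 = 0.1079  (Boeing)
  w_3 = 0.158340·2.4788 + 0.001157·14.4901 = 0.4093  (Kellogg)
  w_4 = 0.158340·1.6142 + 0.001157·15.0626 = 0.2730  (Walmart)
Σw_i=1.0000  μᵀw=0.1150
σ²=wᵀΣw=λ₁·μ_p+λ₂ = 0.158340·0.115 + 0.001157 = 0.019366 ≈ 0.0194


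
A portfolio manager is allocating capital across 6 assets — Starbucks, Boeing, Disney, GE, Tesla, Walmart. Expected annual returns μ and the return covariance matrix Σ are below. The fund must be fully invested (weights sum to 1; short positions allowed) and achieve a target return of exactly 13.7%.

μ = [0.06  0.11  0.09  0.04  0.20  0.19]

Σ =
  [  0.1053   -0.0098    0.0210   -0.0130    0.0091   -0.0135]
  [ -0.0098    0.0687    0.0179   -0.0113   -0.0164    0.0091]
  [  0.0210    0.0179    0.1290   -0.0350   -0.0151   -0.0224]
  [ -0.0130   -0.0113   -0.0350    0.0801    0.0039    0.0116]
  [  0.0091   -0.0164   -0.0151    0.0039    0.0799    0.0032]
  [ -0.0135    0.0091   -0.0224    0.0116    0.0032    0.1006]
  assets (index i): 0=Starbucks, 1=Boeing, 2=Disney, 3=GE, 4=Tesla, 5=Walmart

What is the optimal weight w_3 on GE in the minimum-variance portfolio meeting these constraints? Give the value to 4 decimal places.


g=Σ⁻¹μ = [0.6105  1.9844  1.2689  1.0192  2.9564  1.8621]
h=Σ⁻¹𝟙 = [11.1179  18.7965  12.3609  20.1618  16.0730  9.6483]
a=μᵀg=1.354946  b=𝟙ᵀg=9.701421  c=𝟙ᵀh=88.158430  D=ac−b²=25.332371
λ₁=(c·0.137−b)/D = (88.158430·0.137−9.701421)/25.332371 = 0.093804
λ₂=(a−b·0.137)/D = (1.354946−9.701421·0.137)/25.332371 = 0.001020
w* = 0.093804·g + 0.001020·h:
  w_0 = 0.093804·0.6105 + 0.001020·11.1179 = 0.0686  (Starbucks)
  w_1 = 0.093804·1.9844 + 0.001020·18.7965 = 0.2053  (Boeing)
  w_2 = 0.093804·1.2689 + 0.001020·12.3609 = 0.1316  (Disney)
  w_3 = 0.093804·1.0192 + 0.001020·20.1618 = 0.1162  (GE)
  w_4 = 0.093804·2.9564 + 0.001020·16.0730 = 0.2937  (Tesla)
  w_5 = 0.093804·1.8621 + 0.001020·9.6483 = 0.1845  (Walmart)
Σw_i=1.0000  μᵀw=0.1370
σ²=wᵀΣw=λ₁·μ_p+λ₂ = 0.093804·0.137 + 0.001020 = 0.013872 ≈ 0.0139

0.1162


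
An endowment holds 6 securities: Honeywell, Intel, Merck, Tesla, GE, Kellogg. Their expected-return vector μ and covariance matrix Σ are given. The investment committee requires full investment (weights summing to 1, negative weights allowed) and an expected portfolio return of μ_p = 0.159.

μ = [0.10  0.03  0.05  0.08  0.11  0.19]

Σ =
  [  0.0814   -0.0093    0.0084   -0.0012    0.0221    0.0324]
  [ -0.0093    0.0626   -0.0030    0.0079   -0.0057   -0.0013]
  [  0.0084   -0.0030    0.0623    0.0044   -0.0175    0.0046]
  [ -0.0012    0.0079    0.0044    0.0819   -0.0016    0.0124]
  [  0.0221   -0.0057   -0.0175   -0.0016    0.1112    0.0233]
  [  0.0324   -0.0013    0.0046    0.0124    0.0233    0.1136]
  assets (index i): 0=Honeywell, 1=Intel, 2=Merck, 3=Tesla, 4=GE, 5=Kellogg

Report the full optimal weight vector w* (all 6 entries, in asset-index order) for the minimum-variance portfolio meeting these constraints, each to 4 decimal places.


u=Σ⁻¹μ = [0.5016  0.6043  0.8457  0.7051  0.7995  1.2612]
v=Σ⁻¹𝟙 = [8.7285  17.9499  17.8512  9.4615  10.5803  2.5931]
a=μᵀu=0.494551  b=𝟙ᵀu=4.717340  c=𝟙ᵀv=67.164390  D=ac−b²=10.962905
λ₁=(c·0.159−b)/D = (67.164390·0.159−4.717340)/10.962905 = 0.543815
λ₂=(a−b·0.159)/D = (0.494551−4.717340·0.159)/10.962905 = -0.023306
w* = 0.543815·u + -0.023306·v:
  w_0 = 0.543815·0.5016 + -0.023306·8.7285 = 0.0694  (Honeywell)
  w_1 = 0.543815·0.6043 + -0.023306·17.9499 = -0.0897  (Intel)
  w_2 = 0.543815·0.8457 + -0.023306·17.8512 = 0.0438  (Merck)
  w_3 = 0.543815·0.7051 + -0.023306·9.4615 = 0.1629  (Tesla)
  w_4 = 0.543815·0.7995 + -0.023306·10.5803 = 0.1882  (GE)
  w_5 = 0.543815·1.2612 + -0.023306·2.5931 = 0.6254  (Kellogg)
Σw_i=1.0000  μᵀw=0.1590
σ²=wᵀΣw=λ₁·μ_p+λ₂ = 0.543815·0.159 + -0.023306 = 0.063160 ≈ 0.0632

0.0694  -0.0897  0.0438  0.1629  0.1882  0.6254


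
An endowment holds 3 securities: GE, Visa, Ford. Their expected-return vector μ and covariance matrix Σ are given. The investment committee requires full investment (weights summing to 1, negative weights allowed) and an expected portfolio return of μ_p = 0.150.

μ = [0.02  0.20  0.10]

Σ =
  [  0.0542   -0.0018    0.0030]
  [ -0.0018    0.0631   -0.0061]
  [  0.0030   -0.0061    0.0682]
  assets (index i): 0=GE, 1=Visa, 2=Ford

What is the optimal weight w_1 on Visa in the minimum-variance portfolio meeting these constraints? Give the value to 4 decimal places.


0.5814

p=Σ⁻¹μ = [0.3834  3.3496  1.7490]
q=Σ⁻¹𝟙 = [18.1876  17.8613  15.4603]
a=μᵀp=0.852487  b=𝟙ᵀp=5.482032  c=𝟙ᵀq=51.509162  D=ac−b²=13.858232
λ₁=(c·0.150−b)/D = (51.509162·0.150−5.482032)/13.858232 = 0.161950
λ₂=(a−b·0.150)/D = (0.852487−5.482032·0.150)/13.858232 = 0.002178
w* = 0.161950·p + 0.002178·q:
  w_0 = 0.161950·0.3834 + 0.002178·18.1876 = 0.1017  (GE)
  w_1 = 0.161950·3.3496 + 0.002178·17.8613 = 0.5814  (Visa)
  w_2 = 0.161950·1.7490 + 0.002178·15.4603 = 0.3169  (Ford)
Σw_i=1.0000  μᵀw=0.1500
σ²=wᵀΣw=λ₁·μ_p+λ₂ = 0.161950·0.150 + 0.002178 = 0.026470 ≈ 0.0265


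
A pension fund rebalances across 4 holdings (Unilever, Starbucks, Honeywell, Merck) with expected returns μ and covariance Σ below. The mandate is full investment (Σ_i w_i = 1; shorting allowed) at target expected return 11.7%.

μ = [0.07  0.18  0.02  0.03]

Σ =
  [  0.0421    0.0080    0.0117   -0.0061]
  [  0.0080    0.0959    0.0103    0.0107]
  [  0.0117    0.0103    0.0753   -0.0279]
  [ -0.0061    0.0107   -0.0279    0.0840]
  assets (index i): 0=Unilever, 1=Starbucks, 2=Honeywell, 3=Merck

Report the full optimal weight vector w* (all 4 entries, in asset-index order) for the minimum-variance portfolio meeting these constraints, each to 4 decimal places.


p=Σ⁻¹μ = [1.3909  1.7517  -0.1175  0.1960]
q=Σ⁻¹𝟙 = [20.9794  4.9282  16.0664  18.1368]
a=μᵀp=0.416195  b=𝟙ᵀp=3.221071  c=𝟙ᵀq=60.110827  D=ac−b²=14.642516
λ₁=(c·0.117−b)/D = (60.110827·0.117−3.221071)/14.642516 = 0.260331
λ₂=(a−b·0.117)/D = (0.416195−3.221071·0.117)/14.642516 = 0.002686
w* = 0.260331·p + 0.002686·q:
  w_0 = 0.260331·1.3909 + 0.002686·20.9794 = 0.4184  (Unilever)
  w_1 = 0.260331·1.7517 + 0.002686·4.9282 = 0.4693  (Starbucks)
  w_2 = 0.260331·-0.1175 + 0.002686·16.0664 = 0.0126  (Honeywell)
  w_3 = 0.260331·0.1960 + 0.002686·18.1368 = 0.0997  (Merck)
Σw_i=1.0000  μᵀw=0.1170
σ²=wᵀΣw=λ₁·μ_p+λ₂ = 0.260331·0.117 + 0.002686 = 0.033145 ≈ 0.0331

0.4184  0.4693  0.0126  0.0997
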